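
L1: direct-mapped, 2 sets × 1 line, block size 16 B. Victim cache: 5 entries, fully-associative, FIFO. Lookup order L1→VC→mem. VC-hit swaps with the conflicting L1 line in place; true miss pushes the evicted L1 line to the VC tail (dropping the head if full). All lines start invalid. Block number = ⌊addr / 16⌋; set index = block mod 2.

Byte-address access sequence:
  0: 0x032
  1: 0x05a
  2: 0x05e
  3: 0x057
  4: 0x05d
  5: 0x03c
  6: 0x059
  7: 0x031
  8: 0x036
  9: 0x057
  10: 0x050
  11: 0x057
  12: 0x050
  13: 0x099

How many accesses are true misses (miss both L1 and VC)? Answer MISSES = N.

MISSES = 3

#0 0x32→b3/s1 MISS; vc=[]
#1 0x5a→b5/s1 MISS; vc=[3]
#2 0x5e→b5/s1 L1-HIT; vc=[3]
#3 0x57→b5/s1 L1-HIT; vc=[3]
#4 0x5d→b5/s1 L1-HIT; vc=[3]
#5 0x3c→b3/s1 VC-HIT; vc=[5]
#6 0x59→b5/s1 VC-HIT; vc=[3]
#7 0x31→b3/s1 VC-HIT; vc=[5]
#8 0x36→b3/s1 L1-HIT; vc=[5]
#9 0x57→b5/s1 VC-HIT; vc=[3]
#10 0x50→b5/s1 L1-HIT; vc=[3]
#11 0x57→b5/s1 L1-HIT; vc=[3]
#12 0x50→b5/s1 L1-HIT; vc=[3]
#13 0x99→b9/s1 MISS; vc=[3,5]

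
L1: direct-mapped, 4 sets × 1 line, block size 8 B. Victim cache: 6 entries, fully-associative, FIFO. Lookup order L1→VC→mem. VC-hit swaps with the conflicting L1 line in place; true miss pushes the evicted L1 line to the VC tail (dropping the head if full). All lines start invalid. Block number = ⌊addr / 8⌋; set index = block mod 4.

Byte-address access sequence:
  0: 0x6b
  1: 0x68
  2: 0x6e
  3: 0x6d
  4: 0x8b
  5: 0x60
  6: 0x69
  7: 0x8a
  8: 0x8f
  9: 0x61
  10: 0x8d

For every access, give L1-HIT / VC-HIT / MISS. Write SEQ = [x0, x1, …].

SEQ = [MISS, L1-HIT, L1-HIT, L1-HIT, MISS, MISS, VC-HIT, VC-HIT, L1-HIT, L1-HIT, L1-HIT]

0: 0x6b (blk 13, set 1) → MISS  vc=[]
1: 0x68 (blk 13, set 1) → L1-HIT  vc=[]
2: 0x6e (blk 13, set 1) → L1-HIT  vc=[]
3: 0x6d (blk 13, set 1) → L1-HIT  vc=[]
4: 0x8b (blk 17, set 1) → MISS  vc=[13]
5: 0x60 (blk 12, set 0) → MISS  vc=[13]
6: 0x69 (blk 13, set 1) → VC-HIT  vc=[17]
7: 0x8a (blk 17, set 1) → VC-HIT  vc=[13]
8: 0x8f (blk 17, set 1) → L1-HIT  vc=[13]
9: 0x61 (blk 12, set 0) → L1-HIT  vc=[13]
10: 0x8d (blk 17, set 1) → L1-HIT  vc=[13]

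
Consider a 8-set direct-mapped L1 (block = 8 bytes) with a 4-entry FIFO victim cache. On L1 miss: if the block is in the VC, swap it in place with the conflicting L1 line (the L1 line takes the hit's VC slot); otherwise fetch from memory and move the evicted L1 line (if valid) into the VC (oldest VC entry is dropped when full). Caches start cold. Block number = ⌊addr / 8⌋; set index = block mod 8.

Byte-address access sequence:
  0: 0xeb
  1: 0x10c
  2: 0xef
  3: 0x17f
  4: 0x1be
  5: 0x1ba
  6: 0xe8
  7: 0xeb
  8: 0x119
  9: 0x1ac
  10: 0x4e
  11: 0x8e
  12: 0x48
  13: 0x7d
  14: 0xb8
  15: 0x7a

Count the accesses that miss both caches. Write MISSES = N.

MISSES = 10

#0 0xeb→b29/s5 MISS; vc=[]
#1 0x10c→b33/s1 MISS; vc=[]
#2 0xef→b29/s5 L1-HIT; vc=[]
#3 0x17f→b47/s7 MISS; vc=[]
#4 0x1be→b55/s7 MISS; vc=[47]
#5 0x1ba→b55/s7 L1-HIT; vc=[47]
#6 0xe8→b29/s5 L1-HIT; vc=[47]
#7 0xeb→b29/s5 L1-HIT; vc=[47]
#8 0x119→b35/s3 MISS; vc=[47]
#9 0x1ac→b53/s5 MISS; vc=[47,29]
#10 0x4e→b9/s1 MISS; vc=[47,29,33]
#11 0x8e→b17/s1 MISS; vc=[47,29,33,9]
#12 0x48→b9/s1 VC-HIT; vc=[47,29,33,17]
#13 0x7d→b15/s7 MISS; vc=[29,33,17,55]
#14 0xb8→b23/s7 MISS; vc=[33,17,55,15]
#15 0x7a→b15/s7 VC-HIT; vc=[33,17,55,23]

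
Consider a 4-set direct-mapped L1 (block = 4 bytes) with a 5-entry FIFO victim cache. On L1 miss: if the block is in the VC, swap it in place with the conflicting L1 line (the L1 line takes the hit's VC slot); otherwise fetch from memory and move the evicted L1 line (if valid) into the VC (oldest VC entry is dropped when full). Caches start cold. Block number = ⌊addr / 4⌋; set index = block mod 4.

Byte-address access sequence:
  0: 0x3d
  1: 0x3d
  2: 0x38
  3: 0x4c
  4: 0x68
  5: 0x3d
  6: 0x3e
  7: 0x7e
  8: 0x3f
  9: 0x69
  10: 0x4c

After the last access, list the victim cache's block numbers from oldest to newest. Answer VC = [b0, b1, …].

VC = [15, 14, 31]

  [0] addr=0x3d blk=15 s=3: MISS | VC []
  [1] addr=0x3d blk=15 s=3: L1-HIT | VC []
  [2] addr=0x38 blk=14 s=2: MISS | VC []
  [3] addr=0x4c blk=19 s=3: MISS | VC [15]
  [4] addr=0x68 blk=26 s=2: MISS | VC [15, 14]
  [5] addr=0x3d blk=15 s=3: VC-HIT | VC [19, 14]
  [6] addr=0x3e blk=15 s=3: L1-HIT | VC [19, 14]
  [7] addr=0x7e blk=31 s=3: MISS | VC [19, 14, 15]
  [8] addr=0x3f blk=15 s=3: VC-HIT | VC [19, 14, 31]
  [9] addr=0x69 blk=26 s=2: L1-HIT | VC [19, 14, 31]
  [10] addr=0x4c blk=19 s=3: VC-HIT | VC [15, 14, 31]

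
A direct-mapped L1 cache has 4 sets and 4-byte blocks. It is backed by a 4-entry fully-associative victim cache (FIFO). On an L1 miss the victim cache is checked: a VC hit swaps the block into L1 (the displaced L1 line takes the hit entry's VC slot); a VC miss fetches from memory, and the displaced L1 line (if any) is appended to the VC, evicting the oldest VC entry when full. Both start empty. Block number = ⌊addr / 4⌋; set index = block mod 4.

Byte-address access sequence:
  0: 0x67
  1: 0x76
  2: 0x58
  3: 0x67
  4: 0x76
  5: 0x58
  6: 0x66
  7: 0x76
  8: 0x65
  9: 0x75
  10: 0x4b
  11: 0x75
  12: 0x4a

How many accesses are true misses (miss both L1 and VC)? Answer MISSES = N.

  [0] addr=0x67 blk=25 s=1: MISS | VC []
  [1] addr=0x76 blk=29 s=1: MISS | VC [25]
  [2] addr=0x58 blk=22 s=2: MISS | VC [25]
  [3] addr=0x67 blk=25 s=1: VC-HIT | VC [29]
  [4] addr=0x76 blk=29 s=1: VC-HIT | VC [25]
  [5] addr=0x58 blk=22 s=2: L1-HIT | VC [25]
  [6] addr=0x66 blk=25 s=1: VC-HIT | VC [29]
  [7] addr=0x76 blk=29 s=1: VC-HIT | VC [25]
  [8] addr=0x65 blk=25 s=1: VC-HIT | VC [29]
  [9] addr=0x75 blk=29 s=1: VC-HIT | VC [25]
  [10] addr=0x4b blk=18 s=2: MISS | VC [25, 22]
  [11] addr=0x75 blk=29 s=1: L1-HIT | VC [25, 22]
  [12] addr=0x4a blk=18 s=2: L1-HIT | VC [25, 22]

MISSES = 4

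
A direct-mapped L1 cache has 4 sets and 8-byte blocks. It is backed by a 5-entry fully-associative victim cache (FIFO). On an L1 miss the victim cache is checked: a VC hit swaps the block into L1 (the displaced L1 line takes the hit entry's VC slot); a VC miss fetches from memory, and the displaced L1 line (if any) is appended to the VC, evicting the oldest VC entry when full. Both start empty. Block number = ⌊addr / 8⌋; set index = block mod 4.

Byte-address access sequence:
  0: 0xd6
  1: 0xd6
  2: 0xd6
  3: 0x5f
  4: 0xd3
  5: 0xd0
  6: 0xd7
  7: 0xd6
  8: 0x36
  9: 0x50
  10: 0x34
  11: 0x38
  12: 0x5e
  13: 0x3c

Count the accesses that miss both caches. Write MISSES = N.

#0 0xd6→b26/s2 MISS; vc=[]
#1 0xd6→b26/s2 L1-HIT; vc=[]
#2 0xd6→b26/s2 L1-HIT; vc=[]
#3 0x5f→b11/s3 MISS; vc=[]
#4 0xd3→b26/s2 L1-HIT; vc=[]
#5 0xd0→b26/s2 L1-HIT; vc=[]
#6 0xd7→b26/s2 L1-HIT; vc=[]
#7 0xd6→b26/s2 L1-HIT; vc=[]
#8 0x36→b6/s2 MISS; vc=[26]
#9 0x50→b10/s2 MISS; vc=[26,6]
#10 0x34→b6/s2 VC-HIT; vc=[26,10]
#11 0x38→b7/s3 MISS; vc=[26,10,11]
#12 0x5e→b11/s3 VC-HIT; vc=[26,10,7]
#13 0x3c→b7/s3 VC-HIT; vc=[26,10,11]

MISSES = 5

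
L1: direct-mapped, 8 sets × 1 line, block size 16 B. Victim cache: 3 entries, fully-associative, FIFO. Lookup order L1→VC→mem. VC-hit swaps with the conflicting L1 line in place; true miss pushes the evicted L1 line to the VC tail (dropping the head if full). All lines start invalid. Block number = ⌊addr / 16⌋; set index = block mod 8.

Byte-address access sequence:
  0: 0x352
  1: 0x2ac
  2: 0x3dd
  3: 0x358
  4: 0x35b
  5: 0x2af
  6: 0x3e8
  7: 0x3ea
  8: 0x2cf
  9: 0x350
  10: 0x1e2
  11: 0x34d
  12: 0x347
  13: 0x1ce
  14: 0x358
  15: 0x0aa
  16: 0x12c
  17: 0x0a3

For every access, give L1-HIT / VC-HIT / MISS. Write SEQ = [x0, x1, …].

  [0] addr=0x352 blk=53 s=5: MISS | VC []
  [1] addr=0x2ac blk=42 s=2: MISS | VC []
  [2] addr=0x3dd blk=61 s=5: MISS | VC [53]
  [3] addr=0x358 blk=53 s=5: VC-HIT | VC [61]
  [4] addr=0x35b blk=53 s=5: L1-HIT | VC [61]
  [5] addr=0x2af blk=42 s=2: L1-HIT | VC [61]
  [6] addr=0x3e8 blk=62 s=6: MISS | VC [61]
  [7] addr=0x3ea blk=62 s=6: L1-HIT | VC [61]
  [8] addr=0x2cf blk=44 s=4: MISS | VC [61]
  [9] addr=0x350 blk=53 s=5: L1-HIT | VC [61]
  [10] addr=0x1e2 blk=30 s=6: MISS | VC [61, 62]
  [11] addr=0x34d blk=52 s=4: MISS | VC [61, 62, 44]
  [12] addr=0x347 blk=52 s=4: L1-HIT | VC [61, 62, 44]
  [13] addr=0x1ce blk=28 s=4: MISS | VC [62, 44, 52]
  [14] addr=0x358 blk=53 s=5: L1-HIT | VC [62, 44, 52]
  [15] addr=0xaa blk=10 s=2: MISS | VC [44, 52, 42]
  [16] addr=0x12c blk=18 s=2: MISS | VC [52, 42, 10]
  [17] addr=0xa3 blk=10 s=2: VC-HIT | VC [52, 42, 18]

SEQ = [MISS, MISS, MISS, VC-HIT, L1-HIT, L1-HIT, MISS, L1-HIT, MISS, L1-HIT, MISS, MISS, L1-HIT, MISS, L1-HIT, MISS, MISS, VC-HIT]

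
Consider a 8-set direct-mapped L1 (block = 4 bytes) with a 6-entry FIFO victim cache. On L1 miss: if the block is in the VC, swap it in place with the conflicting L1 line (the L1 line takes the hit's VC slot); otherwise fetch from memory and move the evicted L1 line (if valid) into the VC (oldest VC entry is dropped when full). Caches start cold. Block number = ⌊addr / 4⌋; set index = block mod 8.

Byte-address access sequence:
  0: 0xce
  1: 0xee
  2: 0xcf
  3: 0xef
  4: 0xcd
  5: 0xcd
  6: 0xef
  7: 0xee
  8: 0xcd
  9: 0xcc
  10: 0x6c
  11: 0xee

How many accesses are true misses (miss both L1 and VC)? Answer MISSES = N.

0: 0xce (blk 51, set 3) → MISS  vc=[]
1: 0xee (blk 59, set 3) → MISS  vc=[51]
2: 0xcf (blk 51, set 3) → VC-HIT  vc=[59]
3: 0xef (blk 59, set 3) → VC-HIT  vc=[51]
4: 0xcd (blk 51, set 3) → VC-HIT  vc=[59]
5: 0xcd (blk 51, set 3) → L1-HIT  vc=[59]
6: 0xef (blk 59, set 3) → VC-HIT  vc=[51]
7: 0xee (blk 59, set 3) → L1-HIT  vc=[51]
8: 0xcd (blk 51, set 3) → VC-HIT  vc=[59]
9: 0xcc (blk 51, set 3) → L1-HIT  vc=[59]
10: 0x6c (blk 27, set 3) → MISS  vc=[59, 51]
11: 0xee (blk 59, set 3) → VC-HIT  vc=[27, 51]

MISSES = 3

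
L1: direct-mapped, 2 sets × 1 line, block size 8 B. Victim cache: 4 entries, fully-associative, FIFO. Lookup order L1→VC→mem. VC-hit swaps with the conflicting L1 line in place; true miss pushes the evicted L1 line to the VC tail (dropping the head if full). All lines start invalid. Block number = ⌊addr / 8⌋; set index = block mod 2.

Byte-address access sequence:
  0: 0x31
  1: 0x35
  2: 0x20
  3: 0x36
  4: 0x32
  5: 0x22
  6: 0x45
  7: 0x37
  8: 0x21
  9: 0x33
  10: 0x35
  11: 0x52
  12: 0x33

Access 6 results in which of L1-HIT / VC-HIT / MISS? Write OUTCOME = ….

0: 0x31 (blk 6, set 0) → MISS  vc=[]
1: 0x35 (blk 6, set 0) → L1-HIT  vc=[]
2: 0x20 (blk 4, set 0) → MISS  vc=[6]
3: 0x36 (blk 6, set 0) → VC-HIT  vc=[4]
4: 0x32 (blk 6, set 0) → L1-HIT  vc=[4]
5: 0x22 (blk 4, set 0) → VC-HIT  vc=[6]
6: 0x45 (blk 8, set 0) → MISS  vc=[6, 4]
7: 0x37 (blk 6, set 0) → VC-HIT  vc=[8, 4]
8: 0x21 (blk 4, set 0) → VC-HIT  vc=[8, 6]
9: 0x33 (blk 6, set 0) → VC-HIT  vc=[8, 4]
10: 0x35 (blk 6, set 0) → L1-HIT  vc=[8, 4]
11: 0x52 (blk 10, set 0) → MISS  vc=[8, 4, 6]
12: 0x33 (blk 6, set 0) → VC-HIT  vc=[8, 4, 10]

OUTCOME = MISS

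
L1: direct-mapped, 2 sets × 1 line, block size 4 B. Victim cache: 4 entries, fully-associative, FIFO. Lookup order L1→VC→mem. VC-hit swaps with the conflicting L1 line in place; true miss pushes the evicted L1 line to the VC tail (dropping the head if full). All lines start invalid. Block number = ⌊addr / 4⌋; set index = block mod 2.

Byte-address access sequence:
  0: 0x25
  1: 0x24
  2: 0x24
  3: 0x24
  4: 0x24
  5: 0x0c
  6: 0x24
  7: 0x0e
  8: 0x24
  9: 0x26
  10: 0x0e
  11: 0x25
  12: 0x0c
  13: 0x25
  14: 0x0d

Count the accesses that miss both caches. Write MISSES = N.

0: 0x25 (blk 9, set 1) → MISS  vc=[]
1: 0x24 (blk 9, set 1) → L1-HIT  vc=[]
2: 0x24 (blk 9, set 1) → L1-HIT  vc=[]
3: 0x24 (blk 9, set 1) → L1-HIT  vc=[]
4: 0x24 (blk 9, set 1) → L1-HIT  vc=[]
5: 0xc (blk 3, set 1) → MISS  vc=[9]
6: 0x24 (blk 9, set 1) → VC-HIT  vc=[3]
7: 0xe (blk 3, set 1) → VC-HIT  vc=[9]
8: 0x24 (blk 9, set 1) → VC-HIT  vc=[3]
9: 0x26 (blk 9, set 1) → L1-HIT  vc=[3]
10: 0xe (blk 3, set 1) → VC-HIT  vc=[9]
11: 0x25 (blk 9, set 1) → VC-HIT  vc=[3]
12: 0xc (blk 3, set 1) → VC-HIT  vc=[9]
13: 0x25 (blk 9, set 1) → VC-HIT  vc=[3]
14: 0xd (blk 3, set 1) → VC-HIT  vc=[9]

MISSES = 2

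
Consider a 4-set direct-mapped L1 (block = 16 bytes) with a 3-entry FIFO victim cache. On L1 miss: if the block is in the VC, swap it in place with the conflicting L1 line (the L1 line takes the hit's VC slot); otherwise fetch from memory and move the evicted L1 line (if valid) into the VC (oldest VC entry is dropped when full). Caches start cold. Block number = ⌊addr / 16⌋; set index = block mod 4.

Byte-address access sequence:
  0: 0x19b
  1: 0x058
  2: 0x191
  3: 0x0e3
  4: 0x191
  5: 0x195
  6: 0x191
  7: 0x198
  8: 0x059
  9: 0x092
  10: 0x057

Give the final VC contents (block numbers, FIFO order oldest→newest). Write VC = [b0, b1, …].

VC = [25, 9]

#0 0x19b→b25/s1 MISS; vc=[]
#1 0x58→b5/s1 MISS; vc=[25]
#2 0x191→b25/s1 VC-HIT; vc=[5]
#3 0xe3→b14/s2 MISS; vc=[5]
#4 0x191→b25/s1 L1-HIT; vc=[5]
#5 0x195→b25/s1 L1-HIT; vc=[5]
#6 0x191→b25/s1 L1-HIT; vc=[5]
#7 0x198→b25/s1 L1-HIT; vc=[5]
#8 0x59→b5/s1 VC-HIT; vc=[25]
#9 0x92→b9/s1 MISS; vc=[25,5]
#10 0x57→b5/s1 VC-HIT; vc=[25,9]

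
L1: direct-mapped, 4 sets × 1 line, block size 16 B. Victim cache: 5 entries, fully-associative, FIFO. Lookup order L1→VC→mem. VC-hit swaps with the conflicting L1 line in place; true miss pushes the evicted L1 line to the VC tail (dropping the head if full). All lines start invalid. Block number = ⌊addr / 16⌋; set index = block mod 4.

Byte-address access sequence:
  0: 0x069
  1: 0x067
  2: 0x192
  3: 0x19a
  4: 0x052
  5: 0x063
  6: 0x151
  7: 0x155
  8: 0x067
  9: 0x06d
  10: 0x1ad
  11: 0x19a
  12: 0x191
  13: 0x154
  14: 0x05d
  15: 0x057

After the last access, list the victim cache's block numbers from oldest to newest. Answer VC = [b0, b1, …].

  [0] addr=0x69 blk=6 s=2: MISS | VC []
  [1] addr=0x67 blk=6 s=2: L1-HIT | VC []
  [2] addr=0x192 blk=25 s=1: MISS | VC []
  [3] addr=0x19a blk=25 s=1: L1-HIT | VC []
  [4] addr=0x52 blk=5 s=1: MISS | VC [25]
  [5] addr=0x63 blk=6 s=2: L1-HIT | VC [25]
  [6] addr=0x151 blk=21 s=1: MISS | VC [25, 5]
  [7] addr=0x155 blk=21 s=1: L1-HIT | VC [25, 5]
  [8] addr=0x67 blk=6 s=2: L1-HIT | VC [25, 5]
  [9] addr=0x6d blk=6 s=2: L1-HIT | VC [25, 5]
  [10] addr=0x1ad blk=26 s=2: MISS | VC [25, 5, 6]
  [11] addr=0x19a blk=25 s=1: VC-HIT | VC [21, 5, 6]
  [12] addr=0x191 blk=25 s=1: L1-HIT | VC [21, 5, 6]
  [13] addr=0x154 blk=21 s=1: VC-HIT | VC [25, 5, 6]
  [14] addr=0x5d blk=5 s=1: VC-HIT | VC [25, 21, 6]
  [15] addr=0x57 blk=5 s=1: L1-HIT | VC [25, 21, 6]

VC = [25, 21, 6]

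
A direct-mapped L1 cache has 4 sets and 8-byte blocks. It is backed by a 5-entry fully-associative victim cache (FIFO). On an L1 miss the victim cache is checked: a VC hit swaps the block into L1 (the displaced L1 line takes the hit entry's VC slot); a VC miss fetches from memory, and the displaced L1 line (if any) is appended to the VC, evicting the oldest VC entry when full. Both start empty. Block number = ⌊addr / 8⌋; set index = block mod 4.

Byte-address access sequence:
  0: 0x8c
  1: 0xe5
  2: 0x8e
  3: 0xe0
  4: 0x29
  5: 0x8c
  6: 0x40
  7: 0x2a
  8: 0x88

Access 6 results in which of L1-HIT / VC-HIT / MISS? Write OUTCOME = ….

OUTCOME = MISS

#0 0x8c→b17/s1 MISS; vc=[]
#1 0xe5→b28/s0 MISS; vc=[]
#2 0x8e→b17/s1 L1-HIT; vc=[]
#3 0xe0→b28/s0 L1-HIT; vc=[]
#4 0x29→b5/s1 MISS; vc=[17]
#5 0x8c→b17/s1 VC-HIT; vc=[5]
#6 0x40→b8/s0 MISS; vc=[5,28]
#7 0x2a→b5/s1 VC-HIT; vc=[17,28]
#8 0x88→b17/s1 VC-HIT; vc=[5,28]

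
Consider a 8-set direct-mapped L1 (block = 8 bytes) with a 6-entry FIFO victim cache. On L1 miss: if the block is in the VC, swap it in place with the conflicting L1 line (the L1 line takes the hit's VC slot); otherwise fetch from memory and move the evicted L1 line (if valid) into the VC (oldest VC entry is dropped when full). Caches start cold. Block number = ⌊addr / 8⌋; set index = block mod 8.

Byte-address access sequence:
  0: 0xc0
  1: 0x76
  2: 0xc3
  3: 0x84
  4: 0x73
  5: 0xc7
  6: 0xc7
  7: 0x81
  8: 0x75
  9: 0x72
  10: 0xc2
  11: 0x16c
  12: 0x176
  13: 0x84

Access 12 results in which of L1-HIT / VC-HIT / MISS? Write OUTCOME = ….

0: 0xc0 (blk 24, set 0) → MISS  vc=[]
1: 0x76 (blk 14, set 6) → MISS  vc=[]
2: 0xc3 (blk 24, set 0) → L1-HIT  vc=[]
3: 0x84 (blk 16, set 0) → MISS  vc=[24]
4: 0x73 (blk 14, set 6) → L1-HIT  vc=[24]
5: 0xc7 (blk 24, set 0) → VC-HIT  vc=[16]
6: 0xc7 (blk 24, set 0) → L1-HIT  vc=[16]
7: 0x81 (blk 16, set 0) → VC-HIT  vc=[24]
8: 0x75 (blk 14, set 6) → L1-HIT  vc=[24]
9: 0x72 (blk 14, set 6) → L1-HIT  vc=[24]
10: 0xc2 (blk 24, set 0) → VC-HIT  vc=[16]
11: 0x16c (blk 45, set 5) → MISS  vc=[16]
12: 0x176 (blk 46, set 6) → MISS  vc=[16, 14]
13: 0x84 (blk 16, set 0) → VC-HIT  vc=[24, 14]

OUTCOME = MISS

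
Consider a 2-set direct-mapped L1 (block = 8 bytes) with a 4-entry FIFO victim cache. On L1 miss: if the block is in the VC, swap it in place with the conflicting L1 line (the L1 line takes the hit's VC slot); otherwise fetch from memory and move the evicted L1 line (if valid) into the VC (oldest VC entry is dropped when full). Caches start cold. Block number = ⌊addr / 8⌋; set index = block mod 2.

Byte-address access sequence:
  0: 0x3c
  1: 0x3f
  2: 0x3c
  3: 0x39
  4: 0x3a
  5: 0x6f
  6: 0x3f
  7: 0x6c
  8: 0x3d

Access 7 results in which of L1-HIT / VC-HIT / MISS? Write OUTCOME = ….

OUTCOME = VC-HIT

0: 0x3c (blk 7, set 1) → MISS  vc=[]
1: 0x3f (blk 7, set 1) → L1-HIT  vc=[]
2: 0x3c (blk 7, set 1) → L1-HIT  vc=[]
3: 0x39 (blk 7, set 1) → L1-HIT  vc=[]
4: 0x3a (blk 7, set 1) → L1-HIT  vc=[]
5: 0x6f (blk 13, set 1) → MISS  vc=[7]
6: 0x3f (blk 7, set 1) → VC-HIT  vc=[13]
7: 0x6c (blk 13, set 1) → VC-HIT  vc=[7]
8: 0x3d (blk 7, set 1) → VC-HIT  vc=[13]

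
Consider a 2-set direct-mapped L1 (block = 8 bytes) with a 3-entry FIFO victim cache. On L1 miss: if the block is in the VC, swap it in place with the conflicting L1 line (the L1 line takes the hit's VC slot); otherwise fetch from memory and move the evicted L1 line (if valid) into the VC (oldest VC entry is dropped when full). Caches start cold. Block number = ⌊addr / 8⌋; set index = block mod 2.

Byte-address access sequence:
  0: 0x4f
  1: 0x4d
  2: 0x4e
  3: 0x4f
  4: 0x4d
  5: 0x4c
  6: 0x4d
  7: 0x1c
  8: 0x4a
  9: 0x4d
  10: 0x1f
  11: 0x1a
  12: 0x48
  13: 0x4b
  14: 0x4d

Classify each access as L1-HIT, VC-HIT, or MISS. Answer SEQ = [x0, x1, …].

SEQ = [MISS, L1-HIT, L1-HIT, L1-HIT, L1-HIT, L1-HIT, L1-HIT, MISS, VC-HIT, L1-HIT, VC-HIT, L1-HIT, VC-HIT, L1-HIT, L1-HIT]

  [0] addr=0x4f blk=9 s=1: MISS | VC []
  [1] addr=0x4d blk=9 s=1: L1-HIT | VC []
  [2] addr=0x4e blk=9 s=1: L1-HIT | VC []
  [3] addr=0x4f blk=9 s=1: L1-HIT | VC []
  [4] addr=0x4d blk=9 s=1: L1-HIT | VC []
  [5] addr=0x4c blk=9 s=1: L1-HIT | VC []
  [6] addr=0x4d blk=9 s=1: L1-HIT | VC []
  [7] addr=0x1c blk=3 s=1: MISS | VC [9]
  [8] addr=0x4a blk=9 s=1: VC-HIT | VC [3]
  [9] addr=0x4d blk=9 s=1: L1-HIT | VC [3]
  [10] addr=0x1f blk=3 s=1: VC-HIT | VC [9]
  [11] addr=0x1a blk=3 s=1: L1-HIT | VC [9]
  [12] addr=0x48 blk=9 s=1: VC-HIT | VC [3]
  [13] addr=0x4b blk=9 s=1: L1-HIT | VC [3]
  [14] addr=0x4d blk=9 s=1: L1-HIT | VC [3]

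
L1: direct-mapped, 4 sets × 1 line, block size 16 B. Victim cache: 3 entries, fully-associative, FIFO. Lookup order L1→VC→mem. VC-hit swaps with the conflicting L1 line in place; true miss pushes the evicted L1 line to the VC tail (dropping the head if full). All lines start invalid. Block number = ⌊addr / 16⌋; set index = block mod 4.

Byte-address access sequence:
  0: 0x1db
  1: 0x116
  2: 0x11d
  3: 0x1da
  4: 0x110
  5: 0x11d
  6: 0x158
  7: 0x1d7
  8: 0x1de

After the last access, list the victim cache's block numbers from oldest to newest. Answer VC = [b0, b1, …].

VC = [21, 17]

  [0] addr=0x1db blk=29 s=1: MISS | VC []
  [1] addr=0x116 blk=17 s=1: MISS | VC [29]
  [2] addr=0x11d blk=17 s=1: L1-HIT | VC [29]
  [3] addr=0x1da blk=29 s=1: VC-HIT | VC [17]
  [4] addr=0x110 blk=17 s=1: VC-HIT | VC [29]
  [5] addr=0x11d blk=17 s=1: L1-HIT | VC [29]
  [6] addr=0x158 blk=21 s=1: MISS | VC [29, 17]
  [7] addr=0x1d7 blk=29 s=1: VC-HIT | VC [21, 17]
  [8] addr=0x1de blk=29 s=1: L1-HIT | VC [21, 17]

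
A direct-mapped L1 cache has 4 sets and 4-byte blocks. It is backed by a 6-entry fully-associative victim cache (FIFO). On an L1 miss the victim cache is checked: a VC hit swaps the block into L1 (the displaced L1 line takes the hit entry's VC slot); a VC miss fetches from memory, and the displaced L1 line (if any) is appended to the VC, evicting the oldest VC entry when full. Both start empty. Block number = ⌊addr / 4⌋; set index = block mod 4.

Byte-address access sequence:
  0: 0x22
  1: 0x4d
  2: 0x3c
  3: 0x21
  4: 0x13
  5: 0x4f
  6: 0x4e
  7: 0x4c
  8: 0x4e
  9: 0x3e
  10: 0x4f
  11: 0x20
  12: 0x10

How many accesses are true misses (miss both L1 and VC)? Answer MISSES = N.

MISSES = 4

#0 0x22→b8/s0 MISS; vc=[]
#1 0x4d→b19/s3 MISS; vc=[]
#2 0x3c→b15/s3 MISS; vc=[19]
#3 0x21→b8/s0 L1-HIT; vc=[19]
#4 0x13→b4/s0 MISS; vc=[19,8]
#5 0x4f→b19/s3 VC-HIT; vc=[15,8]
#6 0x4e→b19/s3 L1-HIT; vc=[15,8]
#7 0x4c→b19/s3 L1-HIT; vc=[15,8]
#8 0x4e→b19/s3 L1-HIT; vc=[15,8]
#9 0x3e→b15/s3 VC-HIT; vc=[19,8]
#10 0x4f→b19/s3 VC-HIT; vc=[15,8]
#11 0x20→b8/s0 VC-HIT; vc=[15,4]
#12 0x10→b4/s0 VC-HIT; vc=[15,8]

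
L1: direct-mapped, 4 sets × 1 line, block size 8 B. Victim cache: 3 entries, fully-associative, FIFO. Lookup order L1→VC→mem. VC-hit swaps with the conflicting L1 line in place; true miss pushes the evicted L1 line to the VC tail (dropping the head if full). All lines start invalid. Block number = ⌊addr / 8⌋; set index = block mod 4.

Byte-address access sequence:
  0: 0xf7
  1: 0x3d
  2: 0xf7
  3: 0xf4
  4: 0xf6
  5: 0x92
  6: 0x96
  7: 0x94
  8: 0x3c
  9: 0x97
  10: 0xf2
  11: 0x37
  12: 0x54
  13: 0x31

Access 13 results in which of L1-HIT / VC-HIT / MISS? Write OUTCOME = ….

#0 0xf7→b30/s2 MISS; vc=[]
#1 0x3d→b7/s3 MISS; vc=[]
#2 0xf7→b30/s2 L1-HIT; vc=[]
#3 0xf4→b30/s2 L1-HIT; vc=[]
#4 0xf6→b30/s2 L1-HIT; vc=[]
#5 0x92→b18/s2 MISS; vc=[30]
#6 0x96→b18/s2 L1-HIT; vc=[30]
#7 0x94→b18/s2 L1-HIT; vc=[30]
#8 0x3c→b7/s3 L1-HIT; vc=[30]
#9 0x97→b18/s2 L1-HIT; vc=[30]
#10 0xf2→b30/s2 VC-HIT; vc=[18]
#11 0x37→b6/s2 MISS; vc=[18,30]
#12 0x54→b10/s2 MISS; vc=[18,30,6]
#13 0x31→b6/s2 VC-HIT; vc=[18,30,10]

OUTCOME = VC-HIT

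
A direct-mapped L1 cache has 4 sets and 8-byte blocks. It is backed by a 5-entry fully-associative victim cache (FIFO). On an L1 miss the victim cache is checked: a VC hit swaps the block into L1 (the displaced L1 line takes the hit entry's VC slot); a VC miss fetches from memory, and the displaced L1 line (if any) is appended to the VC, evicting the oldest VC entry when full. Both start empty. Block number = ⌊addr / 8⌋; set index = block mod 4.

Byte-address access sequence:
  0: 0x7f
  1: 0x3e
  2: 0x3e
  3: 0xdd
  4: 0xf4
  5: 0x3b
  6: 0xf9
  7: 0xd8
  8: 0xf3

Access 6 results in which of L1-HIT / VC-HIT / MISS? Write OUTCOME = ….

OUTCOME = MISS

0: 0x7f (blk 15, set 3) → MISS  vc=[]
1: 0x3e (blk 7, set 3) → MISS  vc=[15]
2: 0x3e (blk 7, set 3) → L1-HIT  vc=[15]
3: 0xdd (blk 27, set 3) → MISS  vc=[15, 7]
4: 0xf4 (blk 30, set 2) → MISS  vc=[15, 7]
5: 0x3b (blk 7, set 3) → VC-HIT  vc=[15, 27]
6: 0xf9 (blk 31, set 3) → MISS  vc=[15, 27, 7]
7: 0xd8 (blk 27, set 3) → VC-HIT  vc=[15, 31, 7]
8: 0xf3 (blk 30, set 2) → L1-HIT  vc=[15, 31, 7]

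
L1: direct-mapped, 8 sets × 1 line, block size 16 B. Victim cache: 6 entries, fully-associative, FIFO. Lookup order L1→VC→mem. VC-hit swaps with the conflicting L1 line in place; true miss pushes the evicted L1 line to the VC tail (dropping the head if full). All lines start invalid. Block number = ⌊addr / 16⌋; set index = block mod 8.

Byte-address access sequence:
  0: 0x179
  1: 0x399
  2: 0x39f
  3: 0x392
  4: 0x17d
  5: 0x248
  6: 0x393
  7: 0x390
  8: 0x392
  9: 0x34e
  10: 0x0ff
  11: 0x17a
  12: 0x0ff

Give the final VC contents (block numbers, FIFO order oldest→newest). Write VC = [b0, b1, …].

VC = [36, 23]

  [0] addr=0x179 blk=23 s=7: MISS | VC []
  [1] addr=0x399 blk=57 s=1: MISS | VC []
  [2] addr=0x39f blk=57 s=1: L1-HIT | VC []
  [3] addr=0x392 blk=57 s=1: L1-HIT | VC []
  [4] addr=0x17d blk=23 s=7: L1-HIT | VC []
  [5] addr=0x248 blk=36 s=4: MISS | VC []
  [6] addr=0x393 blk=57 s=1: L1-HIT | VC []
  [7] addr=0x390 blk=57 s=1: L1-HIT | VC []
  [8] addr=0x392 blk=57 s=1: L1-HIT | VC []
  [9] addr=0x34e blk=52 s=4: MISS | VC [36]
  [10] addr=0xff blk=15 s=7: MISS | VC [36, 23]
  [11] addr=0x17a blk=23 s=7: VC-HIT | VC [36, 15]
  [12] addr=0xff blk=15 s=7: VC-HIT | VC [36, 23]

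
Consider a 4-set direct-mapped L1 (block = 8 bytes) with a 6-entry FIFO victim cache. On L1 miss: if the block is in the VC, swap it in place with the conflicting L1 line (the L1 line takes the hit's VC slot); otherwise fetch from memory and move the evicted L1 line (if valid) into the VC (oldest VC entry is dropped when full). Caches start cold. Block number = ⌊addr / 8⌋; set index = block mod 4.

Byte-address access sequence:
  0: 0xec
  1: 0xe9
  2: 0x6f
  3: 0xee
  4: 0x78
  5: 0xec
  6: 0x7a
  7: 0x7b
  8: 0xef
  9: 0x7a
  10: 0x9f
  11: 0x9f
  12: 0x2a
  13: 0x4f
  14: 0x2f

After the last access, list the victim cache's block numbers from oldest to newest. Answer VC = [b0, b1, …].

  [0] addr=0xec blk=29 s=1: MISS | VC []
  [1] addr=0xe9 blk=29 s=1: L1-HIT | VC []
  [2] addr=0x6f blk=13 s=1: MISS | VC [29]
  [3] addr=0xee blk=29 s=1: VC-HIT | VC [13]
  [4] addr=0x78 blk=15 s=3: MISS | VC [13]
  [5] addr=0xec blk=29 s=1: L1-HIT | VC [13]
  [6] addr=0x7a blk=15 s=3: L1-HIT | VC [13]
  [7] addr=0x7b blk=15 s=3: L1-HIT | VC [13]
  [8] addr=0xef blk=29 s=1: L1-HIT | VC [13]
  [9] addr=0x7a blk=15 s=3: L1-HIT | VC [13]
  [10] addr=0x9f blk=19 s=3: MISS | VC [13, 15]
  [11] addr=0x9f blk=19 s=3: L1-HIT | VC [13, 15]
  [12] addr=0x2a blk=5 s=1: MISS | VC [13, 15, 29]
  [13] addr=0x4f blk=9 s=1: MISS | VC [13, 15, 29, 5]
  [14] addr=0x2f blk=5 s=1: VC-HIT | VC [13, 15, 29, 9]

VC = [13, 15, 29, 9]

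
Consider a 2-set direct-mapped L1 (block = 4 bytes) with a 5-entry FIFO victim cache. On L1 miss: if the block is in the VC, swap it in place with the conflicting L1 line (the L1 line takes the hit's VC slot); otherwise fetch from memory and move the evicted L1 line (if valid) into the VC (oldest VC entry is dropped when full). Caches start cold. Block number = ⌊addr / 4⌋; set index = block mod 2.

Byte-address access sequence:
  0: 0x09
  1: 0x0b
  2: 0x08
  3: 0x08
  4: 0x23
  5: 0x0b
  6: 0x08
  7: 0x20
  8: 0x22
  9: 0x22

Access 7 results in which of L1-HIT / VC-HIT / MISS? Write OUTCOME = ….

OUTCOME = VC-HIT

  [0] addr=0x9 blk=2 s=0: MISS | VC []
  [1] addr=0xb blk=2 s=0: L1-HIT | VC []
  [2] addr=0x8 blk=2 s=0: L1-HIT | VC []
  [3] addr=0x8 blk=2 s=0: L1-HIT | VC []
  [4] addr=0x23 blk=8 s=0: MISS | VC [2]
  [5] addr=0xb blk=2 s=0: VC-HIT | VC [8]
  [6] addr=0x8 blk=2 s=0: L1-HIT | VC [8]
  [7] addr=0x20 blk=8 s=0: VC-HIT | VC [2]
  [8] addr=0x22 blk=8 s=0: L1-HIT | VC [2]
  [9] addr=0x22 blk=8 s=0: L1-HIT | VC [2]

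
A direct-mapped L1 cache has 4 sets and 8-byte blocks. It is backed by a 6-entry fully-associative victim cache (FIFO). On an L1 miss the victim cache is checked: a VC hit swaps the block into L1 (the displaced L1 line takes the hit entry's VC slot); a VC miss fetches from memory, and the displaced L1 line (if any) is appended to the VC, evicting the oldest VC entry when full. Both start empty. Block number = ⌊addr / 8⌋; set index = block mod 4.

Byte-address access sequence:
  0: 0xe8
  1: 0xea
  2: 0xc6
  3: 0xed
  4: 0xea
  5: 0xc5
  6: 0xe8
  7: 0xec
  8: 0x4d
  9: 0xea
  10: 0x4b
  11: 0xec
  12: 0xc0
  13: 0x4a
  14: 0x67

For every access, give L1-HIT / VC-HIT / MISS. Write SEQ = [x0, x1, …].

0: 0xe8 (blk 29, set 1) → MISS  vc=[]
1: 0xea (blk 29, set 1) → L1-HIT  vc=[]
2: 0xc6 (blk 24, set 0) → MISS  vc=[]
3: 0xed (blk 29, set 1) → L1-HIT  vc=[]
4: 0xea (blk 29, set 1) → L1-HIT  vc=[]
5: 0xc5 (blk 24, set 0) → L1-HIT  vc=[]
6: 0xe8 (blk 29, set 1) → L1-HIT  vc=[]
7: 0xec (blk 29, set 1) → L1-HIT  vc=[]
8: 0x4d (blk 9, set 1) → MISS  vc=[29]
9: 0xea (blk 29, set 1) → VC-HIT  vc=[9]
10: 0x4b (blk 9, set 1) → VC-HIT  vc=[29]
11: 0xec (blk 29, set 1) → VC-HIT  vc=[9]
12: 0xc0 (blk 24, set 0) → L1-HIT  vc=[9]
13: 0x4a (blk 9, set 1) → VC-HIT  vc=[29]
14: 0x67 (blk 12, set 0) → MISS  vc=[29, 24]

SEQ = [MISS, L1-HIT, MISS, L1-HIT, L1-HIT, L1-HIT, L1-HIT, L1-HIT, MISS, VC-HIT, VC-HIT, VC-HIT, L1-HIT, VC-HIT, MISS]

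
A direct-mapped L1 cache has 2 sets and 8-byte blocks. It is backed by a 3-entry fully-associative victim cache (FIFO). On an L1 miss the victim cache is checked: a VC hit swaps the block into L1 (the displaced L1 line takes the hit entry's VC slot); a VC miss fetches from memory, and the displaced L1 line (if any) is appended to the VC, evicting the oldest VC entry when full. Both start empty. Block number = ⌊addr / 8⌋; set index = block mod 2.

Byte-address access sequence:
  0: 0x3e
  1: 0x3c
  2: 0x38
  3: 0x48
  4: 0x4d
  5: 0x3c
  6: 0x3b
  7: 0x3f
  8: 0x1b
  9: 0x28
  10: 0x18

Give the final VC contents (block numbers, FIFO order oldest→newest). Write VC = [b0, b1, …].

VC = [9, 7, 5]

0: 0x3e (blk 7, set 1) → MISS  vc=[]
1: 0x3c (blk 7, set 1) → L1-HIT  vc=[]
2: 0x38 (blk 7, set 1) → L1-HIT  vc=[]
3: 0x48 (blk 9, set 1) → MISS  vc=[7]
4: 0x4d (blk 9, set 1) → L1-HIT  vc=[7]
5: 0x3c (blk 7, set 1) → VC-HIT  vc=[9]
6: 0x3b (blk 7, set 1) → L1-HIT  vc=[9]
7: 0x3f (blk 7, set 1) → L1-HIT  vc=[9]
8: 0x1b (blk 3, set 1) → MISS  vc=[9, 7]
9: 0x28 (blk 5, set 1) → MISS  vc=[9, 7, 3]
10: 0x18 (blk 3, set 1) → VC-HIT  vc=[9, 7, 5]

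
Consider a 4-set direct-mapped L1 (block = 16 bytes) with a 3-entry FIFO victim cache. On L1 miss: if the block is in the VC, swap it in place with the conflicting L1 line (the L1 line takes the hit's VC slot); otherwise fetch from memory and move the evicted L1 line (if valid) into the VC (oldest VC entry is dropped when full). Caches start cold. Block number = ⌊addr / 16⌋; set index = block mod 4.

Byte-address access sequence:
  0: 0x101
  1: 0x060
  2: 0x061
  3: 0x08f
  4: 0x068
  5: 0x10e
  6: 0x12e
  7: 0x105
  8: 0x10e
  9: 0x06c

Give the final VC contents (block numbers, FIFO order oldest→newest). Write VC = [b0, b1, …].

VC = [8, 18]

#0 0x101→b16/s0 MISS; vc=[]
#1 0x60→b6/s2 MISS; vc=[]
#2 0x61→b6/s2 L1-HIT; vc=[]
#3 0x8f→b8/s0 MISS; vc=[16]
#4 0x68→b6/s2 L1-HIT; vc=[16]
#5 0x10e→b16/s0 VC-HIT; vc=[8]
#6 0x12e→b18/s2 MISS; vc=[8,6]
#7 0x105→b16/s0 L1-HIT; vc=[8,6]
#8 0x10e→b16/s0 L1-HIT; vc=[8,6]
#9 0x6c→b6/s2 VC-HIT; vc=[8,18]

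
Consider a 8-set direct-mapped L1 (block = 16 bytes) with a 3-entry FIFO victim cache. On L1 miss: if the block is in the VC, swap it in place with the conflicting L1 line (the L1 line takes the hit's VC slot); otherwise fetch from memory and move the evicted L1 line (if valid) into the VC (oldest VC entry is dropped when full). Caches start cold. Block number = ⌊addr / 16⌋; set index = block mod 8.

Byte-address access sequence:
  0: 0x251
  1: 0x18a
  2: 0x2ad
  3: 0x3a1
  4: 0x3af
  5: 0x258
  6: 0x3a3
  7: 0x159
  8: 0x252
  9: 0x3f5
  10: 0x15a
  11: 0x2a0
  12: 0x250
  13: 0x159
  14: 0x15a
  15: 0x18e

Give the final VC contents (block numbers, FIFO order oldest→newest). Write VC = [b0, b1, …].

  [0] addr=0x251 blk=37 s=5: MISS | VC []
  [1] addr=0x18a blk=24 s=0: MISS | VC []
  [2] addr=0x2ad blk=42 s=2: MISS | VC []
  [3] addr=0x3a1 blk=58 s=2: MISS | VC [42]
  [4] addr=0x3af blk=58 s=2: L1-HIT | VC [42]
  [5] addr=0x258 blk=37 s=5: L1-HIT | VC [42]
  [6] addr=0x3a3 blk=58 s=2: L1-HIT | VC [42]
  [7] addr=0x159 blk=21 s=5: MISS | VC [42, 37]
  [8] addr=0x252 blk=37 s=5: VC-HIT | VC [42, 21]
  [9] addr=0x3f5 blk=63 s=7: MISS | VC [42, 21]
  [10] addr=0x15a blk=21 s=5: VC-HIT | VC [42, 37]
  [11] addr=0x2a0 blk=42 s=2: VC-HIT | VC [58, 37]
  [12] addr=0x250 blk=37 s=5: VC-HIT | VC [58, 21]
  [13] addr=0x159 blk=21 s=5: VC-HIT | VC [58, 37]
  [14] addr=0x15a blk=21 s=5: L1-HIT | VC [58, 37]
  [15] addr=0x18e blk=24 s=0: L1-HIT | VC [58, 37]

VC = [58, 37]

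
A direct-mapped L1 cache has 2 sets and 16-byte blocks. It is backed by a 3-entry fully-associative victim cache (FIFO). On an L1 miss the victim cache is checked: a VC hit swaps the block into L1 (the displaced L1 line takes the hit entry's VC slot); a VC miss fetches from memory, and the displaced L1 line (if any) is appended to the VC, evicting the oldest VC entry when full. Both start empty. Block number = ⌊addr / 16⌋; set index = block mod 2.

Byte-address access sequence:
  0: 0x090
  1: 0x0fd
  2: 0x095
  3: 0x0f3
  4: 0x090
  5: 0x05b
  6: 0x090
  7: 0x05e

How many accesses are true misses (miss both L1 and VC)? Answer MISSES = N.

MISSES = 3

  [0] addr=0x90 blk=9 s=1: MISS | VC []
  [1] addr=0xfd blk=15 s=1: MISS | VC [9]
  [2] addr=0x95 blk=9 s=1: VC-HIT | VC [15]
  [3] addr=0xf3 blk=15 s=1: VC-HIT | VC [9]
  [4] addr=0x90 blk=9 s=1: VC-HIT | VC [15]
  [5] addr=0x5b blk=5 s=1: MISS | VC [15, 9]
  [6] addr=0x90 blk=9 s=1: VC-HIT | VC [15, 5]
  [7] addr=0x5e blk=5 s=1: VC-HIT | VC [15, 9]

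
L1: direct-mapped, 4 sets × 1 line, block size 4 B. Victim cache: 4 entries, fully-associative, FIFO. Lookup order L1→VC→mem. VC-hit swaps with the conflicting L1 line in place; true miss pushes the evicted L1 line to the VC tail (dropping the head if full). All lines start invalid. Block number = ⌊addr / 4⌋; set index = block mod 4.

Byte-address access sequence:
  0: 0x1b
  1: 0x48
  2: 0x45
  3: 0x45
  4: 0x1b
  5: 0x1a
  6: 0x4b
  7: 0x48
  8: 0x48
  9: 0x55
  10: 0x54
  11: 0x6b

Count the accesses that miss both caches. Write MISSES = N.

#0 0x1b→b6/s2 MISS; vc=[]
#1 0x48→b18/s2 MISS; vc=[6]
#2 0x45→b17/s1 MISS; vc=[6]
#3 0x45→b17/s1 L1-HIT; vc=[6]
#4 0x1b→b6/s2 VC-HIT; vc=[18]
#5 0x1a→b6/s2 L1-HIT; vc=[18]
#6 0x4b→b18/s2 VC-HIT; vc=[6]
#7 0x48→b18/s2 L1-HIT; vc=[6]
#8 0x48→b18/s2 L1-HIT; vc=[6]
#9 0x55→b21/s1 MISS; vc=[6,17]
#10 0x54→b21/s1 L1-HIT; vc=[6,17]
#11 0x6b→b26/s2 MISS; vc=[6,17,18]

MISSES = 5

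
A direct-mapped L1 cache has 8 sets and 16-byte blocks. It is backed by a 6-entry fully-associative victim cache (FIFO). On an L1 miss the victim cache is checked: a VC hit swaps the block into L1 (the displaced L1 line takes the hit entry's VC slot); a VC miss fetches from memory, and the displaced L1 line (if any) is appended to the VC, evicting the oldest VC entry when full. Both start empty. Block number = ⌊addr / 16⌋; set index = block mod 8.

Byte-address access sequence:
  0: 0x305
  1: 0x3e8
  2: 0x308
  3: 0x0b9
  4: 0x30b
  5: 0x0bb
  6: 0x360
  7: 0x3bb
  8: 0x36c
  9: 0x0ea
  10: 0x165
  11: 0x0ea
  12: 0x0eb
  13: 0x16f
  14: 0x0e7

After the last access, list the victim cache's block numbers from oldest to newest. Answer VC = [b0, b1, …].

VC = [62, 11, 54, 22]

  [0] addr=0x305 blk=48 s=0: MISS | VC []
  [1] addr=0x3e8 blk=62 s=6: MISS | VC []
  [2] addr=0x308 blk=48 s=0: L1-HIT | VC []
  [3] addr=0xb9 blk=11 s=3: MISS | VC []
  [4] addr=0x30b blk=48 s=0: L1-HIT | VC []
  [5] addr=0xbb blk=11 s=3: L1-HIT | VC []
  [6] addr=0x360 blk=54 s=6: MISS | VC [62]
  [7] addr=0x3bb blk=59 s=3: MISS | VC [62, 11]
  [8] addr=0x36c blk=54 s=6: L1-HIT | VC [62, 11]
  [9] addr=0xea blk=14 s=6: MISS | VC [62, 11, 54]
  [10] addr=0x165 blk=22 s=6: MISS | VC [62, 11, 54, 14]
  [11] addr=0xea blk=14 s=6: VC-HIT | VC [62, 11, 54, 22]
  [12] addr=0xeb blk=14 s=6: L1-HIT | VC [62, 11, 54, 22]
  [13] addr=0x16f blk=22 s=6: VC-HIT | VC [62, 11, 54, 14]
  [14] addr=0xe7 blk=14 s=6: VC-HIT | VC [62, 11, 54, 22]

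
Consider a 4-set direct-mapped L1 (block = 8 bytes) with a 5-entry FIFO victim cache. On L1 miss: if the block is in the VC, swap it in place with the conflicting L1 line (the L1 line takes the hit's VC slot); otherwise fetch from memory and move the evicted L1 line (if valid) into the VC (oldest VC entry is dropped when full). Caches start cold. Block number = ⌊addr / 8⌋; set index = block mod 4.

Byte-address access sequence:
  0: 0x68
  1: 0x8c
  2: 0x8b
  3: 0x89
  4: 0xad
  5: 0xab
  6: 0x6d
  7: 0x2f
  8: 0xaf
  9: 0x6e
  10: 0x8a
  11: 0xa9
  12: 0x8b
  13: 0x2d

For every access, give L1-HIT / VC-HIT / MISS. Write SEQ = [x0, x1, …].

  [0] addr=0x68 blk=13 s=1: MISS | VC []
  [1] addr=0x8c blk=17 s=1: MISS | VC [13]
  [2] addr=0x8b blk=17 s=1: L1-HIT | VC [13]
  [3] addr=0x89 blk=17 s=1: L1-HIT | VC [13]
  [4] addr=0xad blk=21 s=1: MISS | VC [13, 17]
  [5] addr=0xab blk=21 s=1: L1-HIT | VC [13, 17]
  [6] addr=0x6d blk=13 s=1: VC-HIT | VC [21, 17]
  [7] addr=0x2f blk=5 s=1: MISS | VC [21, 17, 13]
  [8] addr=0xaf blk=21 s=1: VC-HIT | VC [5, 17, 13]
  [9] addr=0x6e blk=13 s=1: VC-HIT | VC [5, 17, 21]
  [10] addr=0x8a blk=17 s=1: VC-HIT | VC [5, 13, 21]
  [11] addr=0xa9 blk=21 s=1: VC-HIT | VC [5, 13, 17]
  [12] addr=0x8b blk=17 s=1: VC-HIT | VC [5, 13, 21]
  [13] addr=0x2d blk=5 s=1: VC-HIT | VC [17, 13, 21]

SEQ = [MISS, MISS, L1-HIT, L1-HIT, MISS, L1-HIT, VC-HIT, MISS, VC-HIT, VC-HIT, VC-HIT, VC-HIT, VC-HIT, VC-HIT]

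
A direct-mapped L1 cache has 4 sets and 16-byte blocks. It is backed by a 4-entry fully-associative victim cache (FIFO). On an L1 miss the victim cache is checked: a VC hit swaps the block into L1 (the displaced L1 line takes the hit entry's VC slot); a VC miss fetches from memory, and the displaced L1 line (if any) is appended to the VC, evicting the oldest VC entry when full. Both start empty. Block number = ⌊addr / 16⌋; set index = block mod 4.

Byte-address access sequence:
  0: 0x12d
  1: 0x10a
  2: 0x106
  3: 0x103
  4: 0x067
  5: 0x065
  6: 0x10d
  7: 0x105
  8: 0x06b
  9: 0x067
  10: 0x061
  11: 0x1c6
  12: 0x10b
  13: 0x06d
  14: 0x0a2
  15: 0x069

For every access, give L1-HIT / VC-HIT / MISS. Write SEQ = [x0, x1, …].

  [0] addr=0x12d blk=18 s=2: MISS | VC []
  [1] addr=0x10a blk=16 s=0: MISS | VC []
  [2] addr=0x106 blk=16 s=0: L1-HIT | VC []
  [3] addr=0x103 blk=16 s=0: L1-HIT | VC []
  [4] addr=0x67 blk=6 s=2: MISS | VC [18]
  [5] addr=0x65 blk=6 s=2: L1-HIT | VC [18]
  [6] addr=0x10d blk=16 s=0: L1-HIT | VC [18]
  [7] addr=0x105 blk=16 s=0: L1-HIT | VC [18]
  [8] addr=0x6b blk=6 s=2: L1-HIT | VC [18]
  [9] addr=0x67 blk=6 s=2: L1-HIT | VC [18]
  [10] addr=0x61 blk=6 s=2: L1-HIT | VC [18]
  [11] addr=0x1c6 blk=28 s=0: MISS | VC [18, 16]
  [12] addr=0x10b blk=16 s=0: VC-HIT | VC [18, 28]
  [13] addr=0x6d blk=6 s=2: L1-HIT | VC [18, 28]
  [14] addr=0xa2 blk=10 s=2: MISS | VC [18, 28, 6]
  [15] addr=0x69 blk=6 s=2: VC-HIT | VC [18, 28, 10]

SEQ = [MISS, MISS, L1-HIT, L1-HIT, MISS, L1-HIT, L1-HIT, L1-HIT, L1-HIT, L1-HIT, L1-HIT, MISS, VC-HIT, L1-HIT, MISS, VC-HIT]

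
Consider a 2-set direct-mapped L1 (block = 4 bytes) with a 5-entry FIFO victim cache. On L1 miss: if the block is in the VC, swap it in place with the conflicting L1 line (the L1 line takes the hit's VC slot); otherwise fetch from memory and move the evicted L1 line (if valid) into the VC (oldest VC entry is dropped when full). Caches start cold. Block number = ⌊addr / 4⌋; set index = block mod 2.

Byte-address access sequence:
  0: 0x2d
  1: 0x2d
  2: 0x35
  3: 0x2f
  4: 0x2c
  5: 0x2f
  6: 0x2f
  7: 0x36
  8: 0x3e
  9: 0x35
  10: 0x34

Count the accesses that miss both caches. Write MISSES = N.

MISSES = 3

#0 0x2d→b11/s1 MISS; vc=[]
#1 0x2d→b11/s1 L1-HIT; vc=[]
#2 0x35→b13/s1 MISS; vc=[11]
#3 0x2f→b11/s1 VC-HIT; vc=[13]
#4 0x2c→b11/s1 L1-HIT; vc=[13]
#5 0x2f→b11/s1 L1-HIT; vc=[13]
#6 0x2f→b11/s1 L1-HIT; vc=[13]
#7 0x36→b13/s1 VC-HIT; vc=[11]
#8 0x3e→b15/s1 MISS; vc=[11,13]
#9 0x35→b13/s1 VC-HIT; vc=[11,15]
#10 0x34→b13/s1 L1-HIT; vc=[11,15]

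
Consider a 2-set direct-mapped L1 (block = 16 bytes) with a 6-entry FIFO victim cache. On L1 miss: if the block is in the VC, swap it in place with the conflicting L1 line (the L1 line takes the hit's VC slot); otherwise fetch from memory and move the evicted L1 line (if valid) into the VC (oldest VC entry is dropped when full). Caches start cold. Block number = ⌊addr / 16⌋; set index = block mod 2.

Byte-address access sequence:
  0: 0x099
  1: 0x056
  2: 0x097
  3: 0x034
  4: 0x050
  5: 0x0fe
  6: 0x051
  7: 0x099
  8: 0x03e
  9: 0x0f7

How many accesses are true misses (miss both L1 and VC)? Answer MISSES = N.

MISSES = 4

  [0] addr=0x99 blk=9 s=1: MISS | VC []
  [1] addr=0x56 blk=5 s=1: MISS | VC [9]
  [2] addr=0x97 blk=9 s=1: VC-HIT | VC [5]
  [3] addr=0x34 blk=3 s=1: MISS | VC [5, 9]
  [4] addr=0x50 blk=5 s=1: VC-HIT | VC [3, 9]
  [5] addr=0xfe blk=15 s=1: MISS | VC [3, 9, 5]
  [6] addr=0x51 blk=5 s=1: VC-HIT | VC [3, 9, 15]
  [7] addr=0x99 blk=9 s=1: VC-HIT | VC [3, 5, 15]
  [8] addr=0x3e blk=3 s=1: VC-HIT | VC [9, 5, 15]
  [9] addr=0xf7 blk=15 s=1: VC-HIT | VC [9, 5, 3]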